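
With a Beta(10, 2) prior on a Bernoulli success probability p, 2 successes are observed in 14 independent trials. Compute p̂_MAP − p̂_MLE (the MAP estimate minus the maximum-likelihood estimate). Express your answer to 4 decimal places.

MAP − MLE = 0.3155

Posterior is Beta(12, 14); MAP = (12−1)/(26−2) = 11/24 ≈ 0.45833.
MLE ignores the prior: p̂_MLE = k/n = 2/14 ≈ 0.14286.
Difference = 11/24 − 2/14 = 53/168 ≈ 0.3155.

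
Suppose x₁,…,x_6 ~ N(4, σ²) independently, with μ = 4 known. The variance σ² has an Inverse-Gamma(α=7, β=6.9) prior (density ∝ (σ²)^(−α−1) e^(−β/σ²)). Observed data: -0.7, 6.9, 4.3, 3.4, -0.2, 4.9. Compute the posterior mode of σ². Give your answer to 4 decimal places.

Sum of squared deviations about the known mean: SS = (-0.7−4)² + (6.9−4)² + (4.3−4)² + (3.4−4)² + (-0.2−4)² + (4.9−4)² = 49.4.
The Normal likelihood contributes (σ²)^(−n/2) exp(−SS/(2σ²)), so the posterior is Inverse-Gamma(α + n/2, β + SS/2) = Inverse-Gamma(10, 31.6).
The mode of Inverse-Gamma(a, b) is b/(a+1) = 31.6/11 ≈ 2.8727.

σ̂²_MAP = 2.8727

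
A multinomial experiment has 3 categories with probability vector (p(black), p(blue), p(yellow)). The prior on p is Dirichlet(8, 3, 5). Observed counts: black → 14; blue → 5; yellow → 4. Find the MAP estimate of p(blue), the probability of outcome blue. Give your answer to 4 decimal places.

The posterior is Dirichlet(αᵢ + nᵢ) = Dirichlet(22, 8, 9).
For a Dirichlet(a₁,…,a_K) with all aᵢ > 1, the mode has j-th component (aⱼ − 1)/(Σaᵢ − K).
Here Σaᵢ = 39 and K = 3, so p(blue) = (8 − 1)/(39 − 3) = 7/36 ≈ 0.1944.

MAP estimate of p(blue) = 0.1944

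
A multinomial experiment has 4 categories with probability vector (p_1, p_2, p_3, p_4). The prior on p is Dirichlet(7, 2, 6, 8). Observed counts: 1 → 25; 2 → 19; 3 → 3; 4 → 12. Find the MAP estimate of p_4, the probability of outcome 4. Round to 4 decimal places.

The posterior is Dirichlet(αᵢ + nᵢ) = Dirichlet(32, 21, 9, 20).
For a Dirichlet(a₁,…,a_K) with all aᵢ > 1, the mode has j-th component (aⱼ − 1)/(Σaᵢ − K).
Here Σaᵢ = 82 and K = 4, so p_4 = (20 − 1)/(82 − 4) = 19/78 ≈ 0.2436.

MAP estimate: 0.2436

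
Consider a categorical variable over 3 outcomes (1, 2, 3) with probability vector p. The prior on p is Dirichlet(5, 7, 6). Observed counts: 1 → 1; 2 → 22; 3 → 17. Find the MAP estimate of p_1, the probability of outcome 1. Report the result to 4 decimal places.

MAP estimate: 0.0909

The posterior is Dirichlet(αᵢ + nᵢ) = Dirichlet(6, 29, 23).
For a Dirichlet(a₁,…,a_K) with all aᵢ > 1, the mode has j-th component (aⱼ − 1)/(Σaᵢ − K).
Here Σaᵢ = 58 and K = 3, so p_1 = (6 − 1)/(58 − 3) = 5/55 ≈ 0.0909.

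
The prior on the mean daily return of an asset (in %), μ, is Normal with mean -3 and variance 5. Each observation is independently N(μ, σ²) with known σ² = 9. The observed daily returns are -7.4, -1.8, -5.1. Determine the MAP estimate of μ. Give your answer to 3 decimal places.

n = 3; x̄ = ((-7.4) + (-1.8) + (-5.1))/3 = -14.3/3 = -143/30 ≈ -4.7667.
For a Normal prior and Normal likelihood with known variance, the posterior is Normal; its mode equals its mean, the precision-weighted average.
Prior precision 1/σ₀² = 1/5 = 0.2; data precision n/σ² = 3/9 = 1/3.
μ̂ = (0.2·(-3) + (1/3)·(-143/30)) / (0.2 + 1/3) = (-197/90)/(8/15) = -197/48 ≈ -4.104.

μ̂_MAP = -4.104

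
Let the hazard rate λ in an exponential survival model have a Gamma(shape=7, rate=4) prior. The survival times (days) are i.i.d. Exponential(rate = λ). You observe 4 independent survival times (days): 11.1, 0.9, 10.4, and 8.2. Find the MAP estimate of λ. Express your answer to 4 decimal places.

λ̂_MAP = 0.2890

The Exponential(rate=λ) likelihood is ∝ λ^n e^(−λΣtᵢ). Here n = 4 and Σtᵢ = 11.1 + 0.9 + 10.4 + 8.2 = 30.6.
Posterior ∝ λ^6e^(−4λ) · λ^4e^(−30.6λ) = λ^10e^(−34.6λ), i.e. Gamma(11, 34.6).
Mode = (a−1)/b = 10/34.6 ≈ 0.2890.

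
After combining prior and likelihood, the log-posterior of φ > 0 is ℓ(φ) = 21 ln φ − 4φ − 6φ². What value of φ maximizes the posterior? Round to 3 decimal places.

φ̂_MAP = 1.167

ℓ'(φ) = 21/φ − 4 − 12φ. Setting this to zero and multiplying by φ: 12φ² + 4φ − 21 = 0.
φ = (−4 + √(4² + 4·12·21)) / (2·12) = (−4 + √1024) / 24 = (−4 + 32)/24 = 7/6.
ℓ''(φ) = −21/φ² − 12 < 0, confirming a maximum.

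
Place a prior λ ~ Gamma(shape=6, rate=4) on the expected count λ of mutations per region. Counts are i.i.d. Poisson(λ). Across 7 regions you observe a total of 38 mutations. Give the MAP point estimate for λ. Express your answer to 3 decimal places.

λ̂_MAP = 3.909

Σxᵢ = 38, n = 7.
Posterior ∝ λ^5e^(−4λ) · λ^38e^(−7λ) = λ^43e^(−11λ), i.e. Gamma(shape=44, rate=11).
The mode of a Gamma(a, b) with a ≥ 1 (shape–rate) is (a−1)/b = 43/11 ≈ 3.909.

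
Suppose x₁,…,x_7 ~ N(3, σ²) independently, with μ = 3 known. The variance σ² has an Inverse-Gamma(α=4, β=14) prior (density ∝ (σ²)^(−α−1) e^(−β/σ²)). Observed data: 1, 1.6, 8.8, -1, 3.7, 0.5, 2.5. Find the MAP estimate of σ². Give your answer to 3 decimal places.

σ̂²_MAP = 5.329

Sum of squared deviations about the known mean: SS = (1−3)² + (1.6−3)² + (8.8−3)² + (-1−3)² + (3.7−3)² + (0.5−3)² + (2.5−3)² = 62.59.
The Normal likelihood contributes (σ²)^(−n/2) exp(−SS/(2σ²)), so the posterior is Inverse-Gamma(α + n/2, β + SS/2) = Inverse-Gamma(7.5, 45.295).
The mode of Inverse-Gamma(a, b) is b/(a+1) = 45.295/8.5 ≈ 5.329.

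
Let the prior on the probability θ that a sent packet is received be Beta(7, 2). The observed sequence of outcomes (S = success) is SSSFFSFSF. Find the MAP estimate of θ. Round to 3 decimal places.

Prior: Beta(7, 2).
Data: 5 successes in 9 trials (from the sequence). The binomial likelihood contributes θ^5(1−θ)^4, so the posterior is Beta(7+5, 2+4) = Beta(12, 6).
For Beta(a, b) with a, b > 1 the mode is (a−1)/(a+b−2) = 11/16 ≈ 0.688.

θ̂_MAP = 0.688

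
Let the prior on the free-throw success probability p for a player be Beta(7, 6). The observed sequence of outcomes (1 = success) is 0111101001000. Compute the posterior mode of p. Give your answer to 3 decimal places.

p̂_MAP = 0.500

Prior: Beta(7, 6).
Data: 6 successes in 13 trials (from the sequence). The binomial likelihood contributes p^6(1−p)^7, so the posterior is Beta(7+6, 6+7) = Beta(13, 13).
For Beta(a, b) with a, b > 1 the mode is (a−1)/(a+b−2) = 12/24 ≈ 0.500.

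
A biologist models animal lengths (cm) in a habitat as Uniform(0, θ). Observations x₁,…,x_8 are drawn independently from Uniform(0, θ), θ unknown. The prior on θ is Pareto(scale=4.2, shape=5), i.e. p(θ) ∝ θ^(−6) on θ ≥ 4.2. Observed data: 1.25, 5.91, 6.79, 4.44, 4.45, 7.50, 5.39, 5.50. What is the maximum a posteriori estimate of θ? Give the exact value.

θ̂_MAP = 7.50

The Uniform(0, θ) likelihood is θ^(−n) for θ ≥ max(xᵢ), zero otherwise. Here max(xᵢ) = 7.50.
Posterior ∝ θ^(−6) · θ^(−8) = θ^(−14) on θ ≥ max(4.2, 7.50) = 7.50.
This density is strictly decreasing in θ, so the posterior mode lies at the lower boundary of the support.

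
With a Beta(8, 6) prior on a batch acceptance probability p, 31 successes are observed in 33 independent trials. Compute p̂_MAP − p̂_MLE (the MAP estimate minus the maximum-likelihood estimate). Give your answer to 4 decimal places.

MAP − MLE = -0.0949

Posterior is Beta(39, 8); MAP = (39−1)/(47−2) = 38/45 ≈ 0.84444.
MLE ignores the prior: p̂_MLE = k/n = 31/33 ≈ 0.93939.
Difference = 38/45 − 31/33 = -47/495 ≈ -0.0949.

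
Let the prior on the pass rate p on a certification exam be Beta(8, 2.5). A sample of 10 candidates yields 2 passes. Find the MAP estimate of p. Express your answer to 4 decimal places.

p̂_MAP = 0.4865

Prior: Beta(8, 2.5).
Data: 2 successes in 10 trials. The binomial likelihood contributes p^2(1−p)^8, so the posterior is Beta(8+2, 2.5+8) = Beta(10, 10.5).
For Beta(a, b) with a, b > 1 the mode is (a−1)/(a+b−2) = 9/18.5 ≈ 0.4865.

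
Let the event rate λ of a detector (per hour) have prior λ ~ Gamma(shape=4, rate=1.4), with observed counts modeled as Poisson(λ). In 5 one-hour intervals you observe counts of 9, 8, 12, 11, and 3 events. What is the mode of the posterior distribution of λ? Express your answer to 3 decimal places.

Σxᵢ = 9+8+12+11+3 = 43, with n = 5.
Posterior ∝ λ^3e^(−1.4λ) · λ^43e^(−5λ) = λ^46e^(−6.4λ), i.e. Gamma(shape=47, rate=6.4).
The mode of a Gamma(a, b) with a ≥ 1 (shape–rate) is (a−1)/b = 46/6.4 ≈ 7.188.

λ̂_MAP = 7.188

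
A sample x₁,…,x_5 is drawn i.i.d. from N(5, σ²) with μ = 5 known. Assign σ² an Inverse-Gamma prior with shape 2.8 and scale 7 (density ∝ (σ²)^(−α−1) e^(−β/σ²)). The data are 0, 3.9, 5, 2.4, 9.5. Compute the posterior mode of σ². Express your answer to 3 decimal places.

σ̂²_MAP = 5.335

Sum of squared deviations about the known mean: SS = (0−5)² + (3.9−5)² + (5−5)² + (2.4−5)² + (9.5−5)² = 53.22.
The Normal likelihood contributes (σ²)^(−n/2) exp(−SS/(2σ²)), so the posterior is Inverse-Gamma(α + n/2, β + SS/2) = Inverse-Gamma(5.3, 33.61).
The mode of Inverse-Gamma(a, b) is b/(a+1) = 33.61/6.3 ≈ 5.335.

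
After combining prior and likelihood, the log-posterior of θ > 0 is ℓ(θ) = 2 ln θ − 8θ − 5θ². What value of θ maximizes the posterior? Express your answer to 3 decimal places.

ℓ'(θ) = 2/θ − 8 − 10θ. Setting this to zero and multiplying by θ: 10θ² + 8θ − 2 = 0.
θ = (−8 + √(8² + 4·10·2)) / (2·10) = (−8 + √144) / 20 = (−8 + 12)/20 = 1/5.
ℓ''(θ) = −2/θ² − 10 < 0, confirming a maximum.

θ̂_MAP = 0.200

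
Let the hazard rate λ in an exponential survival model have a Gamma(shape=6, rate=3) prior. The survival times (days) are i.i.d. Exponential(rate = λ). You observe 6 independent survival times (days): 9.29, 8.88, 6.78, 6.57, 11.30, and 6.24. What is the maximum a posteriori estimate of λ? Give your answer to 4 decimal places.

The Exponential(rate=λ) likelihood is ∝ λ^n e^(−λΣtᵢ). Here n = 6 and Σtᵢ = 9.29 + 8.88 + 6.78 + 6.57 + 11.30 + 6.24 = 49.06.
Posterior ∝ λ^5e^(−3λ) · λ^6e^(−49.06λ) = λ^11e^(−52.06λ), i.e. Gamma(12, 52.06).
Mode = (a−1)/b = 11/52.06 ≈ 0.2113.

λ̂_MAP = 0.2113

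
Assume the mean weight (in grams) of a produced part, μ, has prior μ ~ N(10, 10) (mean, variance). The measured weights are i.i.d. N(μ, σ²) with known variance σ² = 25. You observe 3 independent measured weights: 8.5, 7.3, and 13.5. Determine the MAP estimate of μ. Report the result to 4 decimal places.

μ̂_MAP = 9.8727

n = 3; x̄ = (8.5 + 7.3 + 13.5)/3 = 29.3/3 = 293/30 ≈ 9.7667.
For a Normal prior and Normal likelihood with known variance, the posterior is Normal; its mode equals its mean, the precision-weighted average.
Prior precision 1/σ₀² = 1/10 = 0.1; data precision n/σ² = 3/25 = 0.12.
μ̂ = (0.1·10 + 0.12·(293/30)) / (0.1 + 0.12) = 2.172/0.22 = 543/55 ≈ 9.8727.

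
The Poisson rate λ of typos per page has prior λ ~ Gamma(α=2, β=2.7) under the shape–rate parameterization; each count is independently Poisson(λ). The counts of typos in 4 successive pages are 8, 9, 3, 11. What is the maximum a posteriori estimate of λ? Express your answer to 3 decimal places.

λ̂_MAP = 4.776

Σxᵢ = 8+9+3+11 = 31, with n = 4.
Posterior ∝ λe^(−2.7λ) · λ^31e^(−4λ) = λ^32e^(−6.7λ), i.e. Gamma(shape=33, rate=6.7).
The mode of a Gamma(a, b) with a ≥ 1 (shape–rate) is (a−1)/b = 32/6.7 ≈ 4.776.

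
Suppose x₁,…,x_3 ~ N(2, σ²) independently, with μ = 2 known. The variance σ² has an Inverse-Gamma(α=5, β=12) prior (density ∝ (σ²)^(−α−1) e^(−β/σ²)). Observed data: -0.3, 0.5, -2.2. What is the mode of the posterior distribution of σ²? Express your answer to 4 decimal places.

σ̂²_MAP = 3.2787

Sum of squared deviations about the known mean: SS = (-0.3−2)² + (0.5−2)² + (-2.2−2)² = 25.18.
The Normal likelihood contributes (σ²)^(−n/2) exp(−SS/(2σ²)), so the posterior is Inverse-Gamma(α + n/2, β + SS/2) = Inverse-Gamma(6.5, 24.59).
The mode of Inverse-Gamma(a, b) is b/(a+1) = 24.59/7.5 ≈ 3.2787.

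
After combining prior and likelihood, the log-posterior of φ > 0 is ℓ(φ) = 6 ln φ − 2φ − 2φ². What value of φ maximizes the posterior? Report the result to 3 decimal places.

φ̂_MAP = 1.000

ℓ'(φ) = 6/φ − 2 − 4φ. Setting this to zero and multiplying by φ: 4φ² + 2φ − 6 = 0.
φ = (−2 + √(2² + 4·4·6)) / (2·4) = (−2 + √100) / 8 = (−2 + 10)/8 = 1.
ℓ''(φ) = −6/φ² − 4 < 0, confirming a maximum.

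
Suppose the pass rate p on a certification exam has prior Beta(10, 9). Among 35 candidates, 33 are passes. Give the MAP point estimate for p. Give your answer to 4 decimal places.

Prior: Beta(10, 9).
Data: 33 successes in 35 trials. The binomial likelihood contributes p^33(1−p)^2, so the posterior is Beta(10+33, 9+2) = Beta(43, 11).
For Beta(a, b) with a, b > 1 the mode is (a−1)/(a+b−2) = 42/52 ≈ 0.8077.

p̂_MAP = 0.8077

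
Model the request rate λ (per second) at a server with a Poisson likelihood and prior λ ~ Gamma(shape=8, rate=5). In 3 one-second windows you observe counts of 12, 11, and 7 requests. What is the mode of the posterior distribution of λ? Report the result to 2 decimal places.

λ̂_MAP = 4.63

Σxᵢ = 12+11+7 = 30, with n = 3.
Posterior ∝ λ^7e^(−5λ) · λ^30e^(−3λ) = λ^37e^(−8λ), i.e. Gamma(shape=38, rate=8).
The mode of a Gamma(a, b) with a ≥ 1 (shape–rate) is (a−1)/b = 37/8 ≈ 4.63.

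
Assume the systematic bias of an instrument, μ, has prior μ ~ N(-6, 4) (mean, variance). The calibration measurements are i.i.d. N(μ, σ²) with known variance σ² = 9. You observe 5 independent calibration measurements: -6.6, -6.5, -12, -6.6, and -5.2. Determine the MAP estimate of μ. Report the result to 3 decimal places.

μ̂_MAP = -6.952

n = 5; x̄ = ((-6.6) + (-6.5) + (-12) + (-6.6) + (-5.2))/5 = -36.9/5 = -7.38.
For a Normal prior and Normal likelihood with known variance, the posterior is Normal; its mode equals its mean, the precision-weighted average.
Prior precision 1/σ₀² = 1/4 = 0.25; data precision n/σ² = 5/9.
μ̂ = (0.25·(-6) + (5/9)·(-7.38)) / (0.25 + 5/9) = (-5.6)/(29/36) = -1008/145 ≈ -6.952.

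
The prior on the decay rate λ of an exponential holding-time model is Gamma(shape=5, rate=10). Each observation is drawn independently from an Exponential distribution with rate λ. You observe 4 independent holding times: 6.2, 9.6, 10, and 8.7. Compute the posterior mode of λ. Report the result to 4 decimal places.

λ̂_MAP = 0.1798

The Exponential(rate=λ) likelihood is ∝ λ^n e^(−λΣtᵢ). Here n = 4 and Σtᵢ = 6.2 + 9.6 + 10 + 8.7 = 34.5.
Posterior ∝ λ^4e^(−10λ) · λ^4e^(−34.5λ) = λ^8e^(−44.5λ), i.e. Gamma(9, 44.5).
Mode = (a−1)/b = 8/44.5 ≈ 0.1798.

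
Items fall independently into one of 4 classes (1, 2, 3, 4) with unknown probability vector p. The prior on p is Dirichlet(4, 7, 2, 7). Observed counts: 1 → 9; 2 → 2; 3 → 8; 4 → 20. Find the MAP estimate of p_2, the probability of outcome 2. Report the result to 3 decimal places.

The posterior is Dirichlet(αᵢ + nᵢ) = Dirichlet(13, 9, 10, 27).
For a Dirichlet(a₁,…,a_K) with all aᵢ > 1, the mode has j-th component (aⱼ − 1)/(Σaᵢ − K).
Here Σaᵢ = 59 and K = 4, so p_2 = (9 − 1)/(59 − 4) = 8/55 ≈ 0.145.

MAP estimate: 0.145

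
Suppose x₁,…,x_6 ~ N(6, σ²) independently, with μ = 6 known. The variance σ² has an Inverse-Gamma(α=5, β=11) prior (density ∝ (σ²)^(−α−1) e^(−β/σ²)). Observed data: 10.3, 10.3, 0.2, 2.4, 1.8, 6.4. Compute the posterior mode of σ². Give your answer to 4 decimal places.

σ̂²_MAP = 6.8544

Sum of squared deviations about the known mean: SS = (10.3−6)² + (10.3−6)² + (0.2−6)² + (2.4−6)² + (1.8−6)² + (6.4−6)² = 101.38.
The Normal likelihood contributes (σ²)^(−n/2) exp(−SS/(2σ²)), so the posterior is Inverse-Gamma(α + n/2, β + SS/2) = Inverse-Gamma(8, 61.69).
The mode of Inverse-Gamma(a, b) is b/(a+1) = 61.69/9 ≈ 6.8544.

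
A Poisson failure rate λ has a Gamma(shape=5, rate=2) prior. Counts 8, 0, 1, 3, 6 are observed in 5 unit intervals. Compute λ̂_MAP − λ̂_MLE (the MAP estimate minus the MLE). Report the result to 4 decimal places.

MAP − MLE = -0.4571

Σxᵢ = 18. Posterior is Gamma(23, 7); MAP = (23−1)/7 = 22/7 ≈ 3.14286.
MLE = x̄ = 18/5 ≈ 3.60000.
Difference = 22/7 − 18/5 = -16/35 ≈ -0.4571.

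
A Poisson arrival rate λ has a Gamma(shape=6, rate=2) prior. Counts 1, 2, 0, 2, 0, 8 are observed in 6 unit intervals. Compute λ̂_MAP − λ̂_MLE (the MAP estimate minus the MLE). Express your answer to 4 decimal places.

MAP − MLE = 0.0833

Σxᵢ = 13. Posterior is Gamma(19, 8); MAP = (19−1)/8 = 18/8 ≈ 2.25000.
MLE = x̄ = 13/6 ≈ 2.16667.
Difference = 18/8 − 13/6 = 1/12 ≈ 0.0833.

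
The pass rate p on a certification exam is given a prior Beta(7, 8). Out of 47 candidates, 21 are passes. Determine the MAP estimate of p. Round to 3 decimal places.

Prior: Beta(7, 8).
Data: 21 successes in 47 trials. The binomial likelihood contributes p^21(1−p)^26, so the posterior is Beta(7+21, 8+26) = Beta(28, 34).
For Beta(a, b) with a, b > 1 the mode is (a−1)/(a+b−2) = 27/60 ≈ 0.450.

p̂_MAP = 0.450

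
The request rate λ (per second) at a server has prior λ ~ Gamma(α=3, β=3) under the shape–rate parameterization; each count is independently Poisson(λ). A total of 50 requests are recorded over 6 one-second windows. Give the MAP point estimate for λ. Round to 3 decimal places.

λ̂_MAP = 5.778

Σxᵢ = 50, n = 6.
Posterior ∝ λ^2e^(−3λ) · λ^50e^(−6λ) = λ^52e^(−9λ), i.e. Gamma(shape=53, rate=9).
The mode of a Gamma(a, b) with a ≥ 1 (shape–rate) is (a−1)/b = 52/9 ≈ 5.778.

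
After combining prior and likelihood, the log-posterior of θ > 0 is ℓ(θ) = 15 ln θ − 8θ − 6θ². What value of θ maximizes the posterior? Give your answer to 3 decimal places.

ℓ'(θ) = 15/θ − 8 − 12θ. Setting this to zero and multiplying by θ: 12θ² + 8θ − 15 = 0.
θ = (−8 + √(8² + 4·12·15)) / (2·12) = (−8 + √784) / 24 = (−8 + 28)/24 = 5/6.
ℓ''(θ) = −15/θ² − 12 < 0, confirming a maximum.

θ̂_MAP = 0.833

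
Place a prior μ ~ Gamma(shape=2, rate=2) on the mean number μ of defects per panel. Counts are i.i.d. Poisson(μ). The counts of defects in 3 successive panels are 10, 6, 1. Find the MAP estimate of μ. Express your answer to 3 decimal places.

μ̂_MAP = 3.600

Σxᵢ = 10+6+1 = 17, with n = 3.
Posterior ∝ μe^(−2μ) · μ^17e^(−3μ) = μ^18e^(−5μ), i.e. Gamma(shape=19, rate=5).
The mode of a Gamma(a, b) with a ≥ 1 (shape–rate) is (a−1)/b = 18/5 ≈ 3.600.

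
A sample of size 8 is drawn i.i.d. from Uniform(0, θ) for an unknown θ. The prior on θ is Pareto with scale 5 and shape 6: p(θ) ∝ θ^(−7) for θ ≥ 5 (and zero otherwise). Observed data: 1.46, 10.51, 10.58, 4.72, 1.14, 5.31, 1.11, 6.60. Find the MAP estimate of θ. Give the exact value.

θ̂_MAP = 10.58

The Uniform(0, θ) likelihood is θ^(−n) for θ ≥ max(xᵢ), zero otherwise. Here max(xᵢ) = 10.58.
Posterior ∝ θ^(−7) · θ^(−8) = θ^(−15) on θ ≥ max(5, 10.58) = 10.58.
This density is strictly decreasing in θ, so the posterior mode lies at the lower boundary of the support.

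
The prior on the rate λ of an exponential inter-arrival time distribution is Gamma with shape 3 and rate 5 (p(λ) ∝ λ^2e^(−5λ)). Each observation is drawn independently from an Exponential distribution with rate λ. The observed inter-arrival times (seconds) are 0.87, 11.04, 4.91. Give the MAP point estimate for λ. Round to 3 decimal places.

The Exponential(rate=λ) likelihood is ∝ λ^n e^(−λΣtᵢ). Here n = 3 and Σtᵢ = 0.87 + 11.04 + 4.91 = 16.82.
Posterior ∝ λ^2e^(−5λ) · λ^3e^(−16.82λ) = λ^5e^(−21.82λ), i.e. Gamma(6, 21.82).
Mode = (a−1)/b = 5/21.82 ≈ 0.229.

λ̂_MAP = 0.229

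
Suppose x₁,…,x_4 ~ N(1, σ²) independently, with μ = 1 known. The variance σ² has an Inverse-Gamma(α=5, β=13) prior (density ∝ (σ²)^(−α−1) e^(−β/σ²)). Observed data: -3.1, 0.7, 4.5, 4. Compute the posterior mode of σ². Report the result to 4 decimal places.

σ̂²_MAP = 4.0094

Sum of squared deviations about the known mean: SS = (-3.1−1)² + (0.7−1)² + (4.5−1)² + (4−1)² = 38.15.
The Normal likelihood contributes (σ²)^(−n/2) exp(−SS/(2σ²)), so the posterior is Inverse-Gamma(α + n/2, β + SS/2) = Inverse-Gamma(7, 32.075).
The mode of Inverse-Gamma(a, b) is b/(a+1) = 32.075/8 ≈ 4.0094.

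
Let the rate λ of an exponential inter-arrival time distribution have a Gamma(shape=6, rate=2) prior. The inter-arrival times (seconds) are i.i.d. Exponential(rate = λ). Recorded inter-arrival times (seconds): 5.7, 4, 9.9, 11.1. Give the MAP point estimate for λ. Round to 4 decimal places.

λ̂_MAP = 0.2752

The Exponential(rate=λ) likelihood is ∝ λ^n e^(−λΣtᵢ). Here n = 4 and Σtᵢ = 5.7 + 4 + 9.9 + 11.1 = 30.7.
Posterior ∝ λ^5e^(−2λ) · λ^4e^(−30.7λ) = λ^9e^(−32.7λ), i.e. Gamma(10, 32.7).
Mode = (a−1)/b = 9/32.7 ≈ 0.2752.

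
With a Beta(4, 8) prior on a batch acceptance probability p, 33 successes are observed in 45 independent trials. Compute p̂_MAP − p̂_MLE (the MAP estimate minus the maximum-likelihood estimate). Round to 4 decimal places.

MAP − MLE = -0.0788

Posterior is Beta(37, 20); MAP = (37−1)/(57−2) = 36/55 ≈ 0.65455.
MLE ignores the prior: p̂_MLE = k/n = 33/45 ≈ 0.73333.
Difference = 36/55 − 33/45 = -13/165 ≈ -0.0788.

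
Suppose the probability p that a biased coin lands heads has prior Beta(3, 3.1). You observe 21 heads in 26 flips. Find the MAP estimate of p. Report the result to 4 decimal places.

Prior: Beta(3, 3.1).
Data: 21 successes in 26 trials. The binomial likelihood contributes p^21(1−p)^5, so the posterior is Beta(3+21, 3.1+5) = Beta(24, 8.1).
For Beta(a, b) with a, b > 1 the mode is (a−1)/(a+b−2) = 23/30.1 ≈ 0.7641.

p̂_MAP = 0.7641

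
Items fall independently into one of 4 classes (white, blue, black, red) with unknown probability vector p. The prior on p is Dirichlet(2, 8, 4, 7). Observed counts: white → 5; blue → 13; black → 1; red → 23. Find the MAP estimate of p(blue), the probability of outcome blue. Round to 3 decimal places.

MAP estimate of p(blue) = 0.339

The posterior is Dirichlet(αᵢ + nᵢ) = Dirichlet(7, 21, 5, 30).
For a Dirichlet(a₁,…,a_K) with all aᵢ > 1, the mode has j-th component (aⱼ − 1)/(Σaᵢ − K).
Here Σaᵢ = 63 and K = 4, so p(blue) = (21 − 1)/(63 − 4) = 20/59 ≈ 0.339.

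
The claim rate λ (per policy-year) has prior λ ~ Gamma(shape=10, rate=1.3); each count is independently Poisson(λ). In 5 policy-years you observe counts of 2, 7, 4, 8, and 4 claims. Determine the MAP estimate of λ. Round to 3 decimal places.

λ̂_MAP = 5.397

Σxᵢ = 2+7+4+8+4 = 25, with n = 5.
Posterior ∝ λ^9e^(−1.3λ) · λ^25e^(−5λ) = λ^34e^(−6.3λ), i.e. Gamma(shape=35, rate=6.3).
The mode of a Gamma(a, b) with a ≥ 1 (shape–rate) is (a−1)/b = 34/6.3 ≈ 5.397.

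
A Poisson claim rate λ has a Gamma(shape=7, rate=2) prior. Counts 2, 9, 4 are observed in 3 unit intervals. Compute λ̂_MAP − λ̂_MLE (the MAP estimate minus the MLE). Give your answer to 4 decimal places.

MAP − MLE = -0.8000

Σxᵢ = 15. Posterior is Gamma(22, 5); MAP = (22−1)/5 = 21/5 ≈ 4.20000.
MLE = x̄ = 15/3 ≈ 5.00000.
Difference = 21/5 − 15/3 = -4/5 ≈ -0.8000.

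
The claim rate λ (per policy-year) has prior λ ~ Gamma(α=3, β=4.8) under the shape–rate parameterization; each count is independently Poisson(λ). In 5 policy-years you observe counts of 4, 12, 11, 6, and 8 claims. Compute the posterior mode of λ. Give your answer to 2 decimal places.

λ̂_MAP = 4.39

Σxᵢ = 4+12+11+6+8 = 41, with n = 5.
Posterior ∝ λ^2e^(−4.8λ) · λ^41e^(−5λ) = λ^43e^(−9.8λ), i.e. Gamma(shape=44, rate=9.8).
The mode of a Gamma(a, b) with a ≥ 1 (shape–rate) is (a−1)/b = 43/9.8 ≈ 4.39.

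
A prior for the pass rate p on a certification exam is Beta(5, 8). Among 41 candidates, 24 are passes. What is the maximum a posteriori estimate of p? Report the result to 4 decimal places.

p̂_MAP = 0.5385

Prior: Beta(5, 8).
Data: 24 successes in 41 trials. The binomial likelihood contributes p^24(1−p)^17, so the posterior is Beta(5+24, 8+17) = Beta(29, 25).
For Beta(a, b) with a, b > 1 the mode is (a−1)/(a+b−2) = 28/52 ≈ 0.5385.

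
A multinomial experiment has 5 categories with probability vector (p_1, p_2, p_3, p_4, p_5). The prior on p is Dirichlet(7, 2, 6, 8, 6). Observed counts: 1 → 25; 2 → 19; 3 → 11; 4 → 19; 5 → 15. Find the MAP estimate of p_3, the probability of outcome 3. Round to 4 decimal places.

MAP estimate: 0.1416

The posterior is Dirichlet(αᵢ + nᵢ) = Dirichlet(32, 21, 17, 27, 21).
For a Dirichlet(a₁,…,a_K) with all aᵢ > 1, the mode has j-th component (aⱼ − 1)/(Σaᵢ − K).
Here Σaᵢ = 118 and K = 5, so p_3 = (17 − 1)/(118 − 5) = 16/113 ≈ 0.1416.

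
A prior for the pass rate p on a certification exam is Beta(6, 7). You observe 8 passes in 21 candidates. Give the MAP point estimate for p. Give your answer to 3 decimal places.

Prior: Beta(6, 7).
Data: 8 successes in 21 trials. The binomial likelihood contributes p^8(1−p)^13, so the posterior is Beta(6+8, 7+13) = Beta(14, 20).
For Beta(a, b) with a, b > 1 the mode is (a−1)/(a+b−2) = 13/32 ≈ 0.406.

p̂_MAP = 0.406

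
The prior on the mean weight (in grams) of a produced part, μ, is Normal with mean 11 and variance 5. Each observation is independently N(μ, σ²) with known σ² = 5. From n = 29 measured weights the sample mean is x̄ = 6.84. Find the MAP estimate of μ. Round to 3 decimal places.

n = 29, x̄ = 6.84.
For a Normal prior and Normal likelihood with known variance, the posterior is Normal; its mode equals its mean, the precision-weighted average.
Prior precision 1/σ₀² = 1/5 = 0.2; data precision n/σ² = 29/5 = 5.8.
μ̂ = (0.2·11 + 5.8·6.84) / (0.2 + 5.8) = 41.872/6 = 2617/375 ≈ 6.979.

μ̂_MAP = 6.979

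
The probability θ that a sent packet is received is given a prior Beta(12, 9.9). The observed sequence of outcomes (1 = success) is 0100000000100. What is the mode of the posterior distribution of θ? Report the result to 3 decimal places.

θ̂_MAP = 0.395

Prior: Beta(12, 9.9).
Data: 2 successes in 13 trials (from the sequence). The binomial likelihood contributes θ^2(1−θ)^11, so the posterior is Beta(12+2, 9.9+11) = Beta(14, 20.9).
For Beta(a, b) with a, b > 1 the mode is (a−1)/(a+b−2) = 13/32.9 ≈ 0.395.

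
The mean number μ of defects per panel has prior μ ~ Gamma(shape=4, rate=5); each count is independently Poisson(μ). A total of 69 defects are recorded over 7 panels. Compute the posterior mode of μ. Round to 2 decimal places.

μ̂_MAP = 6.00

Σxᵢ = 69, n = 7.
Posterior ∝ μ^3e^(−5μ) · μ^69e^(−7μ) = μ^72e^(−12μ), i.e. Gamma(shape=73, rate=12).
The mode of a Gamma(a, b) with a ≥ 1 (shape–rate) is (a−1)/b = 72/12 ≈ 6.00.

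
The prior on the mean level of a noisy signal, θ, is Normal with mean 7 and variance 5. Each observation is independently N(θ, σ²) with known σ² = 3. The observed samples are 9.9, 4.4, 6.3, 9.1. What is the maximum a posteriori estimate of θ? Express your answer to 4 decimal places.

θ̂_MAP = 7.3696

n = 4; x̄ = (9.9 + 4.4 + 6.3 + 9.1)/4 = 29.7/4 = 7.425.
For a Normal prior and Normal likelihood with known variance, the posterior is Normal; its mode equals its mean, the precision-weighted average.
Prior precision 1/σ₀² = 1/5 = 0.2; data precision n/σ² = 4/3.
θ̂ = (0.2·7 + (4/3)·7.425) / (0.2 + 4/3) = 11.3/(23/15) = 339/46 ≈ 7.3696.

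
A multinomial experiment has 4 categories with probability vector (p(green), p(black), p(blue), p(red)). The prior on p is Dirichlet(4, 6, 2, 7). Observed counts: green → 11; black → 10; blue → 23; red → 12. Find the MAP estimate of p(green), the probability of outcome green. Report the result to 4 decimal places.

The posterior is Dirichlet(αᵢ + nᵢ) = Dirichlet(15, 16, 25, 19).
For a Dirichlet(a₁,…,a_K) with all aᵢ > 1, the mode has j-th component (aⱼ − 1)/(Σaᵢ − K).
Here Σaᵢ = 75 and K = 4, so p(green) = (15 − 1)/(75 − 4) = 14/71 ≈ 0.1972.

MAP estimate of p(green) = 0.1972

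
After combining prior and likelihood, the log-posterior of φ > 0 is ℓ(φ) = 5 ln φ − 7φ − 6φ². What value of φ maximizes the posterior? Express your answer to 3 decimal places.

ℓ'(φ) = 5/φ − 7 − 12φ. Setting this to zero and multiplying by φ: 12φ² + 7φ − 5 = 0.
φ = (−7 + √(7² + 4·12·5)) / (2·12) = (−7 + √289) / 24 = (−7 + 17)/24 = 5/12.
ℓ''(φ) = −5/φ² − 12 < 0, confirming a maximum.

φ̂_MAP = 0.417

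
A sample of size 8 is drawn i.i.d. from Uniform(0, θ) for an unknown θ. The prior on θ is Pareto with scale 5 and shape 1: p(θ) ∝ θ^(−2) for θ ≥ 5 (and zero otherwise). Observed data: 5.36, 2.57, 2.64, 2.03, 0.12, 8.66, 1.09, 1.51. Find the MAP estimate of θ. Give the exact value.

The Uniform(0, θ) likelihood is θ^(−n) for θ ≥ max(xᵢ), zero otherwise. Here max(xᵢ) = 8.66.
Posterior ∝ θ^(−2) · θ^(−8) = θ^(−10) on θ ≥ max(5, 8.66) = 8.66.
This density is strictly decreasing in θ, so the posterior mode lies at the lower boundary of the support.

θ̂_MAP = 8.66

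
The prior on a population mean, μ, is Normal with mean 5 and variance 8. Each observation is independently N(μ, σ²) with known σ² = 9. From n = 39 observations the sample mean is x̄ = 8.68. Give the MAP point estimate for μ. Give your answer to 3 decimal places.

μ̂_MAP = 8.577

n = 39, x̄ = 8.68.
For a Normal prior and Normal likelihood with known variance, the posterior is Normal; its mode equals its mean, the precision-weighted average.
Prior precision 1/σ₀² = 1/8 = 0.125; data precision n/σ² = 39/9 = 13/3.
μ̂ = (0.125·5 + (13/3)·8.68) / (0.125 + 13/3) = (22943/600)/(107/24) = 22943/2675 ≈ 8.577.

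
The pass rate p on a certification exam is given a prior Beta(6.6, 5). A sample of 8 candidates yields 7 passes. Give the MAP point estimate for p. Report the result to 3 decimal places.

p̂_MAP = 0.716

Prior: Beta(6.6, 5).
Data: 7 successes in 8 trials. The binomial likelihood contributes p^7(1−p)^1, so the posterior is Beta(6.6+7, 5+1) = Beta(13.6, 6).
For Beta(a, b) with a, b > 1 the mode is (a−1)/(a+b−2) = 12.6/17.6 ≈ 0.716.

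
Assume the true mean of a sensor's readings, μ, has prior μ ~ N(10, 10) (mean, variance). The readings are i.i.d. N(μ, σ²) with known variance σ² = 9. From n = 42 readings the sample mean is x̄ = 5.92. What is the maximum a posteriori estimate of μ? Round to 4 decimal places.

n = 42, x̄ = 5.92.
For a Normal prior and Normal likelihood with known variance, the posterior is Normal; its mode equals its mean, the precision-weighted average.
Prior precision 1/σ₀² = 1/10 = 0.1; data precision n/σ² = 42/9 = 14/3.
μ̂ = (0.1·10 + (14/3)·5.92) / (0.1 + 14/3) = (2147/75)/(143/30) = 4294/715 ≈ 6.0056.

μ̂_MAP = 6.0056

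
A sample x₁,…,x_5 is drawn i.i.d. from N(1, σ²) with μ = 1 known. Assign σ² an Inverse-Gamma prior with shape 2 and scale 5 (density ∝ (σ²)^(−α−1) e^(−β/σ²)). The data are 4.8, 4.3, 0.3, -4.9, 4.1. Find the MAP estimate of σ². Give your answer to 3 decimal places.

σ̂²_MAP = 7.295

Sum of squared deviations about the known mean: SS = (4.8−1)² + (4.3−1)² + (0.3−1)² + (-4.9−1)² + (4.1−1)² = 70.24.
The Normal likelihood contributes (σ²)^(−n/2) exp(−SS/(2σ²)), so the posterior is Inverse-Gamma(α + n/2, β + SS/2) = Inverse-Gamma(4.5, 40.12).
The mode of Inverse-Gamma(a, b) is b/(a+1) = 40.12/5.5 ≈ 7.295.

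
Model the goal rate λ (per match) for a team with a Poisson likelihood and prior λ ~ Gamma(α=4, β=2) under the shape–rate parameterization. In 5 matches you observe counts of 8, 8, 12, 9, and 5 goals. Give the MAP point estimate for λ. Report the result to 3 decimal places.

λ̂_MAP = 6.429

Σxᵢ = 8+8+12+9+5 = 42, with n = 5.
Posterior ∝ λ^3e^(−2λ) · λ^42e^(−5λ) = λ^45e^(−7λ), i.e. Gamma(shape=46, rate=7).
The mode of a Gamma(a, b) with a ≥ 1 (shape–rate) is (a−1)/b = 45/7 ≈ 6.429.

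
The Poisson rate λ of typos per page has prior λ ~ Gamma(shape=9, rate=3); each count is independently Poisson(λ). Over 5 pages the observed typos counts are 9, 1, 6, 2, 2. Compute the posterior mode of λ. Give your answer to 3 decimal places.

λ̂_MAP = 3.500

Σxᵢ = 9+1+6+2+2 = 20, with n = 5.
Posterior ∝ λ^8e^(−3λ) · λ^20e^(−5λ) = λ^28e^(−8λ), i.e. Gamma(shape=29, rate=8).
The mode of a Gamma(a, b) with a ≥ 1 (shape–rate) is (a−1)/b = 28/8 ≈ 3.500.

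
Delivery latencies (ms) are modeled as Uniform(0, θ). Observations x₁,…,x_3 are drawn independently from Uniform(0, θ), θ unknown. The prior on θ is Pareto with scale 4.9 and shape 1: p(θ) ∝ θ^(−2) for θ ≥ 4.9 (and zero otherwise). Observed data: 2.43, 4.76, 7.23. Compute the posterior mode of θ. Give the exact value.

The Uniform(0, θ) likelihood is θ^(−n) for θ ≥ max(xᵢ), zero otherwise. Here max(xᵢ) = 7.23.
Posterior ∝ θ^(−2) · θ^(−3) = θ^(−5) on θ ≥ max(4.9, 7.23) = 7.23.
This density is strictly decreasing in θ, so the posterior mode lies at the lower boundary of the support.

θ̂_MAP = 7.23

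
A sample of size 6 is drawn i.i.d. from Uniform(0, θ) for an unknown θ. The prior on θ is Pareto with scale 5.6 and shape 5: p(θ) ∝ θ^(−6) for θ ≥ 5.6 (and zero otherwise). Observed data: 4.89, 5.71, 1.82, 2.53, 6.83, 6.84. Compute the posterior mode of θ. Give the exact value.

θ̂_MAP = 6.84

The Uniform(0, θ) likelihood is θ^(−n) for θ ≥ max(xᵢ), zero otherwise. Here max(xᵢ) = 6.84.
Posterior ∝ θ^(−6) · θ^(−6) = θ^(−12) on θ ≥ max(5.6, 6.84) = 6.84.
This density is strictly decreasing in θ, so the posterior mode lies at the lower boundary of the support.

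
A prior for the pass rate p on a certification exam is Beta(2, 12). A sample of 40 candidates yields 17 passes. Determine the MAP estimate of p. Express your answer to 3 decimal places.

Prior: Beta(2, 12).
Data: 17 successes in 40 trials. The binomial likelihood contributes p^17(1−p)^23, so the posterior is Beta(2+17, 12+23) = Beta(19, 35).
For Beta(a, b) with a, b > 1 the mode is (a−1)/(a+b−2) = 18/52 ≈ 0.346.

p̂_MAP = 0.346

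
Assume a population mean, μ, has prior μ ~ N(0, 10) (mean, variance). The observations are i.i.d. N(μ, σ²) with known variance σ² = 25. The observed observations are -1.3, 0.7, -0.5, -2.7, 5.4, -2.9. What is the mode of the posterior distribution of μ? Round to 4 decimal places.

μ̂_MAP = -0.1529

n = 6; x̄ = ((-1.3) + 0.7 + (-0.5) + (-2.7) + 5.4 + (-2.9))/6 = -1.3/6 = -13/60 ≈ -0.2167.
For a Normal prior and Normal likelihood with known variance, the posterior is Normal; its mode equals its mean, the precision-weighted average.
Prior precision 1/σ₀² = 1/10 = 0.1; data precision n/σ² = 6/25 = 0.24.
μ̂ = (0.1·0 + 0.24·(-13/60)) / (0.1 + 0.24) = (-0.052)/0.34 = -13/85 ≈ -0.1529.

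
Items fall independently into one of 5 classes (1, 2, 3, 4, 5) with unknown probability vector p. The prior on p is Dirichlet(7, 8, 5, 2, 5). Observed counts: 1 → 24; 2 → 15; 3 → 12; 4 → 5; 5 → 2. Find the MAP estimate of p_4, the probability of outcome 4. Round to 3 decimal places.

The posterior is Dirichlet(αᵢ + nᵢ) = Dirichlet(31, 23, 17, 7, 7).
For a Dirichlet(a₁,…,a_K) with all aᵢ > 1, the mode has j-th component (aⱼ − 1)/(Σaᵢ − K).
Here Σaᵢ = 85 and K = 5, so p_4 = (7 − 1)/(85 − 5) = 6/80 ≈ 0.075.

MAP estimate: 0.075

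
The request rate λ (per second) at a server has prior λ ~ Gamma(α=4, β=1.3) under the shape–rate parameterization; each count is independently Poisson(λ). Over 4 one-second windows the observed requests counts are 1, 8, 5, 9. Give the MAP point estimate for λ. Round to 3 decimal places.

λ̂_MAP = 4.906

Σxᵢ = 1+8+5+9 = 23, with n = 4.
Posterior ∝ λ^3e^(−1.3λ) · λ^23e^(−4λ) = λ^26e^(−5.3λ), i.e. Gamma(shape=27, rate=5.3).
The mode of a Gamma(a, b) with a ≥ 1 (shape–rate) is (a−1)/b = 26/5.3 ≈ 4.906.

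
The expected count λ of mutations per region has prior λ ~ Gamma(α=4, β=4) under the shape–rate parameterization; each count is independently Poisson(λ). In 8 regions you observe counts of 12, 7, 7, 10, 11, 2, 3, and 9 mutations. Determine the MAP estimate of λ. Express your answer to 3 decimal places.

Σxᵢ = 12+7+7+10+11+2+3+9 = 61, with n = 8.
Posterior ∝ λ^3e^(−4λ) · λ^61e^(−8λ) = λ^64e^(−12λ), i.e. Gamma(shape=65, rate=12).
The mode of a Gamma(a, b) with a ≥ 1 (shape–rate) is (a−1)/b = 64/12 ≈ 5.333.

λ̂_MAP = 5.333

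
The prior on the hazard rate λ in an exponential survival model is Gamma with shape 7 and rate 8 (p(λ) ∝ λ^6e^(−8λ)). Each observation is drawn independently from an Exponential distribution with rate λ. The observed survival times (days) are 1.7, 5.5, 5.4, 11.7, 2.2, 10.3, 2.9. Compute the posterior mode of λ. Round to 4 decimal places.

The Exponential(rate=λ) likelihood is ∝ λ^n e^(−λΣtᵢ). Here n = 7 and Σtᵢ = 1.7 + 5.5 + 5.4 + 11.7 + 2.2 + 10.3 + 2.9 = 39.7.
Posterior ∝ λ^6e^(−8λ) · λ^7e^(−39.7λ) = λ^13e^(−47.7λ), i.e. Gamma(14, 47.7).
Mode = (a−1)/b = 13/47.7 ≈ 0.2725.

λ̂_MAP = 0.2725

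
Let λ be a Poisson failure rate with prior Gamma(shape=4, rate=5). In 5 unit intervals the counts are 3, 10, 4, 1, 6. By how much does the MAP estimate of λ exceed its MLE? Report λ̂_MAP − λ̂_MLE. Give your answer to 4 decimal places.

Σxᵢ = 24. Posterior is Gamma(28, 10); MAP = (28−1)/10 = 27/10 ≈ 2.70000.
MLE = x̄ = 24/5 ≈ 4.80000.
Difference = 27/10 − 24/5 = -21/10 ≈ -2.1000.

MAP − MLE = -2.1000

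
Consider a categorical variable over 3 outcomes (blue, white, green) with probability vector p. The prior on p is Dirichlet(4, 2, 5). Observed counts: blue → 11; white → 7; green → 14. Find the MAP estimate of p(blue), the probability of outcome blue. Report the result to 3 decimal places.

The posterior is Dirichlet(αᵢ + nᵢ) = Dirichlet(15, 9, 19).
For a Dirichlet(a₁,…,a_K) with all aᵢ > 1, the mode has j-th component (aⱼ − 1)/(Σaᵢ − K).
Here Σaᵢ = 43 and K = 3, so p(blue) = (15 − 1)/(43 − 3) = 14/40 ≈ 0.350.

MAP estimate of p(blue) = 0.350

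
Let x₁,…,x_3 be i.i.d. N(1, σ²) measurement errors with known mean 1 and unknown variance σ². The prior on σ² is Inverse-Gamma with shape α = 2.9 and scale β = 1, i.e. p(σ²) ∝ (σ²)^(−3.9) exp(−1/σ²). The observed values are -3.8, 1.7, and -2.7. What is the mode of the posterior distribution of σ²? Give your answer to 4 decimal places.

σ̂²_MAP = 3.6315

Sum of squared deviations about the known mean: SS = (-3.8−1)² + (1.7−1)² + (-2.7−1)² = 37.22.
The Normal likelihood contributes (σ²)^(−n/2) exp(−SS/(2σ²)), so the posterior is Inverse-Gamma(α + n/2, β + SS/2) = Inverse-Gamma(4.4, 19.61).
The mode of Inverse-Gamma(a, b) is b/(a+1) = 19.61/5.4 ≈ 3.6315.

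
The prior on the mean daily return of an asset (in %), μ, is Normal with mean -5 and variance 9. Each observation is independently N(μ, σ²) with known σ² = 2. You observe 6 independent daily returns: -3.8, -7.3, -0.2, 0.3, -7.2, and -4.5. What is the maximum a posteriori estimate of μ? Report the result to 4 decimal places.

n = 6; x̄ = ((-3.8) + (-7.3) + (-0.2) + 0.3 + (-7.2) + (-4.5))/6 = -22.7/6 = -227/60 ≈ -3.7833.
For a Normal prior and Normal likelihood with known variance, the posterior is Normal; its mode equals its mean, the precision-weighted average.
Prior precision 1/σ₀² = 1/9; data precision n/σ² = 6/2 = 3.
μ̂ = ((1/9)·(-5) + 3·(-227/60)) / (1/9 + 3) = (-2143/180)/(28/9) = -2143/560 ≈ -3.8268.

μ̂_MAP = -3.8268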